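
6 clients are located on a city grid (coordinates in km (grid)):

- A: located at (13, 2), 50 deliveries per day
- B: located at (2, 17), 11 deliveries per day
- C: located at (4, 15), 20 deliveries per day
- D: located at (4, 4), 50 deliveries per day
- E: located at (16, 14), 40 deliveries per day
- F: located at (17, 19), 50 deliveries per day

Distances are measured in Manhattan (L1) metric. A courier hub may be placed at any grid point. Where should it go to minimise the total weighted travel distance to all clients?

(13, 14)

Manhattan distance separates: Σwᵢ(|x−xᵢ|+|y−yᵢ|) = Σwᵢ|x−xᵢ| + Σwᵢ|y−yᵢ|, so x and y are optimised independently as 1-D weighted medians.
Total weight W = 221; half = 110.5.
x-coordinate, sorted with cumulative weight:
  x=2 (B, w=11) cum 11
  x=4 (C, w=20) cum 31
  x=4 (D, w=50) cum 81
  x=13 (A, w=50) cum 131  ← median
  x=16 (E, w=40) cum 171
  x=17 (F, w=50) cum 221
⇒ x* = 13
y-coordinate, sorted with cumulative weight:
  y=2 (A, w=50) cum 50
  y=4 (D, w=50) cum 100
  y=14 (E, w=40) cum 140  ← median
  y=15 (C, w=20) cum 160
  y=17 (B, w=11) cum 171
  y=19 (F, w=50) cum 221
⇒ y* = 14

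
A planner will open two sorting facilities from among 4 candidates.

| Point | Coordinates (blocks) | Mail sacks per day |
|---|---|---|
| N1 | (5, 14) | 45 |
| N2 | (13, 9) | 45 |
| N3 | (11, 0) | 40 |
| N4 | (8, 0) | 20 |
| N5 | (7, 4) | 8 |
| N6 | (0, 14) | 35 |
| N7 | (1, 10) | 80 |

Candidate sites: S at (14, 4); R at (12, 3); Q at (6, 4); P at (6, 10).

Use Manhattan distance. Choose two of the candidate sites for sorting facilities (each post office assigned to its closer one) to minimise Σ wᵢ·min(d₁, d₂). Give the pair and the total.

Evaluate every pair (each demand assigned to the nearer of the two):
  {R, P}: total = 1638
  {S, P}: total = 1781
  {Q, P}: total = 1823
  {R, Q}: total = 2538
  {S, Q}: total = 2613
  {S, R}: total = 3673
Best pair: {R, P} with total 1638.

{R, P}, total 1638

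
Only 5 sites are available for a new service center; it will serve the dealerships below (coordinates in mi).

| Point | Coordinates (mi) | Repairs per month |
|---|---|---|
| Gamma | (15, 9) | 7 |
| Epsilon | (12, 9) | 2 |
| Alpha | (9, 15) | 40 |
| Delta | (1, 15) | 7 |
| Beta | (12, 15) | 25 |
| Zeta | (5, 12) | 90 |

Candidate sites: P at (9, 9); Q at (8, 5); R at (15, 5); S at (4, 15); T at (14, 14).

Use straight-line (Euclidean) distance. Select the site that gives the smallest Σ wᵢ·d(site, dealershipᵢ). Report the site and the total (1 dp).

S, total 813.3 mi

Total weighted distance at each candidate:
  P (9, 9): total = 975.7
  Q (8, 5): total = 1509.9
  R (15, 5): total = 1984.5
  S (4, 15): total = 813.3
  T (14, 14): total = 1227.4
Minimum is at S with total 813.3 mi.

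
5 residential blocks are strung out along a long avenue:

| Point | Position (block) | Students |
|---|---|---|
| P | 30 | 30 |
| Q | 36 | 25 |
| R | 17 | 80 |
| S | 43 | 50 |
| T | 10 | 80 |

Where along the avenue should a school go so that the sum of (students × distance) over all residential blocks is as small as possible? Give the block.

x = 17

For a sum of weighted absolute distances on a line, the optimum is the weighted median (not the mean). Total weight W = 265; half-weight = 132.5.
Sort by position and accumulate weight:
  block 10 (T, w=80) → cum 80
  block 17 (R, w=80) → cum 160  ≥ 132.5 → median here
  block 30 (P, w=30) → cum 190
  block 36 (Q, w=25) → cum 215
  block 43 (S, w=50) → cum 265
Optimal location: block 17.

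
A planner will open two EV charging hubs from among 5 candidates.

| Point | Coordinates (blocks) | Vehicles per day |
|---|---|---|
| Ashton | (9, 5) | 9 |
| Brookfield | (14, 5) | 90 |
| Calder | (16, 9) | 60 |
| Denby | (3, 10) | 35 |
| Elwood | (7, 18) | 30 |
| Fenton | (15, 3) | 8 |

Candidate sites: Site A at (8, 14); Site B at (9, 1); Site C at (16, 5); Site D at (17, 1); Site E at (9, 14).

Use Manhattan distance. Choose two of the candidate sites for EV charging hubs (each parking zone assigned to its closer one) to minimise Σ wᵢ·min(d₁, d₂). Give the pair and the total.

Evaluate every pair (each demand assigned to the nearer of the two):
  {Site A, Site C}: total = 972
  {Site C, Site E}: total = 1037
  {Site B, Site C}: total = 1575
  {Site A, Site D}: total = 1757
  {Site C, Site D}: total = 1797
  {Site D, Site E}: total = 1813
  {Site A, Site B}: total = 2155
  {Site B, Site E}: total = 2160
  {Site B, Site D}: total = 2333
  {Site A, Site E}: total = 2662
Best pair: {Site A, Site C} with total 972.

{Site A, Site C}, total 972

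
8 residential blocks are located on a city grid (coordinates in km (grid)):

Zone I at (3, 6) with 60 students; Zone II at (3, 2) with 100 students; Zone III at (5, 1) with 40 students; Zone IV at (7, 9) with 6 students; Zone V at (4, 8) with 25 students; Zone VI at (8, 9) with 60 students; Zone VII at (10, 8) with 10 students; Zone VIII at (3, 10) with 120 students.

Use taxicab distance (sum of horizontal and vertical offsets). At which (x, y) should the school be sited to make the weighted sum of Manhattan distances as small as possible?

(3, 8)

Manhattan distance separates: Σwᵢ(|x−xᵢ|+|y−yᵢ|) = Σwᵢ|x−xᵢ| + Σwᵢ|y−yᵢ|, so x and y are optimised independently as 1-D weighted medians.
Total weight W = 421; half = 210.5.
x-coordinate, sorted with cumulative weight:
  x=3 (Zone I, w=60) cum 60
  x=3 (Zone II, w=100) cum 160
  x=3 (Zone VIII, w=120) cum 280  ← median
  x=4 (Zone V, w=25) cum 305
  x=5 (Zone III, w=40) cum 345
  x=7 (Zone IV, w=6) cum 351
  x=8 (Zone VI, w=60) cum 411
  x=10 (Zone VII, w=10) cum 421
⇒ x* = 3
y-coordinate, sorted with cumulative weight:
  y=1 (Zone III, w=40) cum 40
  y=2 (Zone II, w=100) cum 140
  y=6 (Zone I, w=60) cum 200
  y=8 (Zone V, w=25) cum 225  ← median
  y=8 (Zone VII, w=10) cum 235
  y=9 (Zone IV, w=6) cum 241
  y=9 (Zone VI, w=60) cum 301
  y=10 (Zone VIII, w=120) cum 421
⇒ y* = 8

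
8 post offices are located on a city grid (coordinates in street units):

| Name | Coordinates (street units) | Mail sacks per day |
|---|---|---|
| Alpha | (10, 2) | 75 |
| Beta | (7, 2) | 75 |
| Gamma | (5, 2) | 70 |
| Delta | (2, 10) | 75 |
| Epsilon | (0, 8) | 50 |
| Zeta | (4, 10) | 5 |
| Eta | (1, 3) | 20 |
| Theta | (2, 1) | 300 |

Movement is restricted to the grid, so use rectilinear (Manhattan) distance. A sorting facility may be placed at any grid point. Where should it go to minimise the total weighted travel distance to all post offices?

Manhattan distance separates: Σwᵢ(|x−xᵢ|+|y−yᵢ|) = Σwᵢ|x−xᵢ| + Σwᵢ|y−yᵢ|, so x and y are optimised independently as 1-D weighted medians.
Total weight W = 670; half = 335.
x-coordinate, sorted with cumulative weight:
  x=0 (Epsilon, w=50) cum 50
  x=1 (Eta, w=20) cum 70
  x=2 (Delta, w=75) cum 145
  x=2 (Theta, w=300) cum 445  ← median
  x=4 (Zeta, w=5) cum 450
  x=5 (Gamma, w=70) cum 520
  x=7 (Beta, w=75) cum 595
  x=10 (Alpha, w=75) cum 670
⇒ x* = 2
y-coordinate, sorted with cumulative weight:
  y=1 (Theta, w=300) cum 300
  y=2 (Alpha, w=75) cum 375  ← median
  y=2 (Beta, w=75) cum 450
  y=2 (Gamma, w=70) cum 520
  y=3 (Eta, w=20) cum 540
  y=8 (Epsilon, w=50) cum 590
  y=10 (Delta, w=75) cum 665
  y=10 (Zeta, w=5) cum 670
⇒ y* = 2

(2, 2)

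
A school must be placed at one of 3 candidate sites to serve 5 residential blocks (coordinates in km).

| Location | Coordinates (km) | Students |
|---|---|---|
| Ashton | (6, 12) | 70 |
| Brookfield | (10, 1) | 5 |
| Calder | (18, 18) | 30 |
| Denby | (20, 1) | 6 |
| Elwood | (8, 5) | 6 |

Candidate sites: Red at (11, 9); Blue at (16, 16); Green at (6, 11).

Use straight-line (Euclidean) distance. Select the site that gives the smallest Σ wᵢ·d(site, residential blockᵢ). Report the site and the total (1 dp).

Total weighted distance at each candidate:
  Red (11, 9): total = 892.8
  Blue (16, 16): total = 1094.3
  Green (6, 11): total = 681.8
Minimum is at Green with total 681.8 km.

Green, total 681.8 km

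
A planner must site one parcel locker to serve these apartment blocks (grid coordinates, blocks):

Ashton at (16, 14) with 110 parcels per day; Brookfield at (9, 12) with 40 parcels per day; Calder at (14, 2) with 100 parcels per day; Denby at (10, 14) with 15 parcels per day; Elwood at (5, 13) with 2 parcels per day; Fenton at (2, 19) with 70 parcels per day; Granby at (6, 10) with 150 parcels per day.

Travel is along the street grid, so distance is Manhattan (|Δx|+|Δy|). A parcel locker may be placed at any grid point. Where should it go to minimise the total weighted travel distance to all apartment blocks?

(9, 10)

Manhattan distance separates: Σwᵢ(|x−xᵢ|+|y−yᵢ|) = Σwᵢ|x−xᵢ| + Σwᵢ|y−yᵢ|, so x and y are optimised independently as 1-D weighted medians.
Total weight W = 487; half = 243.5.
x-coordinate, sorted with cumulative weight:
  x=2 (Fenton, w=70) cum 70
  x=5 (Elwood, w=2) cum 72
  x=6 (Granby, w=150) cum 222
  x=9 (Brookfield, w=40) cum 262  ← median
  x=10 (Denby, w=15) cum 277
  x=14 (Calder, w=100) cum 377
  x=16 (Ashton, w=110) cum 487
⇒ x* = 9
y-coordinate, sorted with cumulative weight:
  y=2 (Calder, w=100) cum 100
  y=10 (Granby, w=150) cum 250  ← median
  y=12 (Brookfield, w=40) cum 290
  y=13 (Elwood, w=2) cum 292
  y=14 (Ashton, w=110) cum 402
  y=14 (Denby, w=15) cum 417
  y=19 (Fenton, w=70) cum 487
⇒ y* = 10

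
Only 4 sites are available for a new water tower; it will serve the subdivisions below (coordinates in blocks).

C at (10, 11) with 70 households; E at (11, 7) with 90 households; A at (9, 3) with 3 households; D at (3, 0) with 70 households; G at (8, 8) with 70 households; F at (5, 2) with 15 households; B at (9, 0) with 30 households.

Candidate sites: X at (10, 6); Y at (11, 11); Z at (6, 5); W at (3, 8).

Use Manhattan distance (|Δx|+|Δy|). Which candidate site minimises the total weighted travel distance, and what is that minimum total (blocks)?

X, total 2077 blocks

Total weighted distance at each candidate:
  X (10, 6): total = 2077
  Y (11, 11): total = 2825
  Z (6, 5): total = 2555
  W (3, 8): total = 2993
Minimum is at X with total 2077 blocks.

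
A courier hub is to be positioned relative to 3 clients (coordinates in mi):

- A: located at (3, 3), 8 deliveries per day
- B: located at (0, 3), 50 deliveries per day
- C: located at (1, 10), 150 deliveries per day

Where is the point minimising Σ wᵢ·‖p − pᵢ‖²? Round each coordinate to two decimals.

(0.84, 8.05)

The minimiser of Σwᵢ‖p−pᵢ‖² is the weighted centroid p* = (Σwᵢpᵢ)/(Σwᵢ).
Σwᵢ = 208.
Σwᵢxᵢ = 8·3 + 50·0 + 150·1 = 174.
Σwᵢyᵢ = 8·3 + 50·3 + 150·10 = 1674.
x* = 174/208 = 0.84, y* = 1674/208 = 8.05.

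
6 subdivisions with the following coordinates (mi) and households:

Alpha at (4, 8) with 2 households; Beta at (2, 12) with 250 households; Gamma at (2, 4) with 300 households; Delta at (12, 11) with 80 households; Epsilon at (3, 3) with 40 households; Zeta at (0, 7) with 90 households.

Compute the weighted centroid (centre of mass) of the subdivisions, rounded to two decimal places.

(2.87, 7.67)

The minimiser of Σwᵢ‖p−pᵢ‖² is the weighted centroid p* = (Σwᵢpᵢ)/(Σwᵢ).
Σwᵢ = 762.
Σwᵢxᵢ = 2·4 + 250·2 + 300·2 + 80·12 + 40·3 + 90·0 = 2188.
Σwᵢyᵢ = 2·8 + 250·12 + 300·4 + 80·11 + 40·3 + 90·7 = 5846.
x* = 2188/762 = 2.87, y* = 5846/762 = 7.67.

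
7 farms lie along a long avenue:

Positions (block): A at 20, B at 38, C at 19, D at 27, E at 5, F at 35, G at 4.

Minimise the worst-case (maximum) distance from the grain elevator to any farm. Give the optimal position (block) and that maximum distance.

The 1-center on a line is the midpoint of the two extreme points: leftmost at 4, rightmost at 38.
Optimal location = (4 + 38)/2 = 21; maximum distance = (38 − 4)/2 = 17.

location 21, max distance 17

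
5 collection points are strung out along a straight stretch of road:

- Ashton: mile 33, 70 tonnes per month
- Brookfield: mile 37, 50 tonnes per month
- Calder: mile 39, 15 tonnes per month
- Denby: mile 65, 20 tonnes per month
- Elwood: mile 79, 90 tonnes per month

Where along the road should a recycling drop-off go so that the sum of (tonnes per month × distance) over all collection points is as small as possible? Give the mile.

x = 39

For a sum of weighted absolute distances on a line, the optimum is the weighted median (not the mean). Total weight W = 245; half-weight = 122.5.
Sort by position and accumulate weight:
  mile 33 (Ashton, w=70) → cum 70
  mile 37 (Brookfield, w=50) → cum 120
  mile 39 (Calder, w=15) → cum 135  ≥ 122.5 → median here
  mile 65 (Denby, w=20) → cum 155
  mile 79 (Elwood, w=90) → cum 245
Optimal location: mile 39.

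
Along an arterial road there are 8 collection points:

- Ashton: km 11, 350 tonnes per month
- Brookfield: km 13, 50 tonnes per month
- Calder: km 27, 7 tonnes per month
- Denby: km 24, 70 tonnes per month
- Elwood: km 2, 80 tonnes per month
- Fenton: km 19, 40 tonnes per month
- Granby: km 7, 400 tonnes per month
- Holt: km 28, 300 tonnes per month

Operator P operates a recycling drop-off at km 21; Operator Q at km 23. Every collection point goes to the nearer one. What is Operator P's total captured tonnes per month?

The indifferent point is the midpoint (21+23)/2 = 22; collection points left of it (closer to Operator P at 21) go to Operator P, those right go to Operator Q.
  Elwood at 2 (w=80) → Operator P
  Granby at 7 (w=400) → Operator P
  Ashton at 11 (w=350) → Operator P
  Brookfield at 13 (w=50) → Operator P
  Fenton at 19 (w=40) → Operator P
  Denby at 24 (w=70) → Operator Q
  Calder at 27 (w=7) → Operator Q
  Holt at 28 (w=300) → Operator Q
Operator P captures 920; Operator Q captures 377.

920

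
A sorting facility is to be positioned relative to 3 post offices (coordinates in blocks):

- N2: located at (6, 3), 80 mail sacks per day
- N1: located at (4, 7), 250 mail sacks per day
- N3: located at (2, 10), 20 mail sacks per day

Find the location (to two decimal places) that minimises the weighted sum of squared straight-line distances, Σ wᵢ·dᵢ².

The minimiser of Σwᵢ‖p−pᵢ‖² is the weighted centroid p* = (Σwᵢpᵢ)/(Σwᵢ).
Σwᵢ = 350.
Σwᵢxᵢ = 80·6 + 250·4 + 20·2 = 1520.
Σwᵢyᵢ = 80·3 + 250·7 + 20·10 = 2190.
x* = 1520/350 = 4.34, y* = 2190/350 = 6.26.

(4.34, 6.26)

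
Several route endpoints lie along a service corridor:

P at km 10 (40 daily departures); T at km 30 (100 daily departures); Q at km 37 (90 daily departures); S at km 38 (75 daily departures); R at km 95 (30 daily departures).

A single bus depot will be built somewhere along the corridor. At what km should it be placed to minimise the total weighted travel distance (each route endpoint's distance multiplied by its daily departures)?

For a sum of weighted absolute distances on a line, the optimum is the weighted median (not the mean). Total weight W = 335; half-weight = 167.5.
Sort by position and accumulate weight:
  km 10 (P, w=40) → cum 40
  km 30 (T, w=100) → cum 140
  km 37 (Q, w=90) → cum 230  ≥ 167.5 → median here
  km 38 (S, w=75) → cum 305
  km 95 (R, w=30) → cum 335
Optimal location: km 37.

x = 37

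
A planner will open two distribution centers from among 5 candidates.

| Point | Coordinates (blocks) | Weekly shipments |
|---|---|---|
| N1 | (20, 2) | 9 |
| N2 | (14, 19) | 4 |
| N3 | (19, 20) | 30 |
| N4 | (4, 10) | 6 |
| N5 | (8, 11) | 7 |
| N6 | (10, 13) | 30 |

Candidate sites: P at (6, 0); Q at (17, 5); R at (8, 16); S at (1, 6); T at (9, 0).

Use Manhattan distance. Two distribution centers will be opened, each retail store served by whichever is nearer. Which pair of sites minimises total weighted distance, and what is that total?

Evaluate every pair (each demand assigned to the nearer of the two):
  {Q, R}: total = 785
  {R, T}: total = 848
  {P, R}: total = 875
  {R, S}: total = 920
  {Q, S}: total = 1208
  {Q, T}: total = 1226
  {P, Q}: total = 1245
  {S, T}: total = 1659
  {P, T}: total = 1689
  {P, S}: total = 1814
Best pair: {Q, R} with total 785.

{Q, R}, total 785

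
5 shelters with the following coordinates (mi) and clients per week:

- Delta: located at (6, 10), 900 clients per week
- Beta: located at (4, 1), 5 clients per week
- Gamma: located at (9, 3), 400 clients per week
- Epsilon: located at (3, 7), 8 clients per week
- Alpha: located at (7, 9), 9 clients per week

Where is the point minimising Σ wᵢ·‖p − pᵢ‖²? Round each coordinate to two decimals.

The minimiser of Σwᵢ‖p−pᵢ‖² is the weighted centroid p* = (Σwᵢpᵢ)/(Σwᵢ).
Σwᵢ = 1322.
Σwᵢxᵢ = 900·6 + 5·4 + 400·9 + 8·3 + 9·7 = 9107.
Σwᵢyᵢ = 900·10 + 5·1 + 400·3 + 8·7 + 9·9 = 10342.
x* = 9107/1322 = 6.89, y* = 10342/1322 = 7.82.

(6.89, 7.82)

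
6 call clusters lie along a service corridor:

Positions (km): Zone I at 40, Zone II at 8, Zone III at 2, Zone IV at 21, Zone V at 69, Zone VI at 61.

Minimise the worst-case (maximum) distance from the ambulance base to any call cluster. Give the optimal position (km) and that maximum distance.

location 35.5, max distance 33.5

The 1-center on a line is the midpoint of the two extreme points: leftmost at 2, rightmost at 69.
Optimal location = (2 + 69)/2 = 35.5; maximum distance = (69 − 2)/2 = 33.5.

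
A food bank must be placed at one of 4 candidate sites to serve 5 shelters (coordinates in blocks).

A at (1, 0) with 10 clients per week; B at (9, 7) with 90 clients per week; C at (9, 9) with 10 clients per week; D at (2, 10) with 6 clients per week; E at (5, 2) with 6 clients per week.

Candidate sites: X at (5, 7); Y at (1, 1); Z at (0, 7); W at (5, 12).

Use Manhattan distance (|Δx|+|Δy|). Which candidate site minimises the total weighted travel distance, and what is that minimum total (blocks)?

X, total 596 blocks

Total weighted distance at each candidate:
  X (5, 7): total = 596
  Y (1, 1): total = 1520
  Z (0, 7): total = 1090
  W (5, 12): total = 1130
Minimum is at X with total 596 blocks.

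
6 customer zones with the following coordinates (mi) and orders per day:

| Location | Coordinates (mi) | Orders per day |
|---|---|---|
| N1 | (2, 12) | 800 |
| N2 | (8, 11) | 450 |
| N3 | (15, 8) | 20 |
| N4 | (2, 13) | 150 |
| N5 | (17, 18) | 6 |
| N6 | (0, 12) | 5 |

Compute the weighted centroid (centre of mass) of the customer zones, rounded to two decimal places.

(4.12, 11.76)

The minimiser of Σwᵢ‖p−pᵢ‖² is the weighted centroid p* = (Σwᵢpᵢ)/(Σwᵢ).
Σwᵢ = 1431.
Σwᵢxᵢ = 800·2 + 450·8 + 20·15 + 150·2 + 6·17 + 5·0 = 5902.
Σwᵢyᵢ = 800·12 + 450·11 + 20·8 + 150·13 + 6·18 + 5·12 = 16828.
x* = 5902/1431 = 4.12, y* = 16828/1431 = 11.76.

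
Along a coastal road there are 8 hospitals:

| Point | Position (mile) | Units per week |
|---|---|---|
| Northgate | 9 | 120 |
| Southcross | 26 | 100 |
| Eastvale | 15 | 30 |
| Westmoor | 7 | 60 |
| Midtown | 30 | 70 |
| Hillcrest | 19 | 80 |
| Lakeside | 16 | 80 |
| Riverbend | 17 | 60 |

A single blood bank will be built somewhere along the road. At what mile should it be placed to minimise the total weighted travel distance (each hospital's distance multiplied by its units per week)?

For a sum of weighted absolute distances on a line, the optimum is the weighted median (not the mean). Total weight W = 600; half-weight = 300.
Sort by position and accumulate weight:
  mile 7 (Westmoor, w=60) → cum 60
  mile 9 (Northgate, w=120) → cum 180
  mile 15 (Eastvale, w=30) → cum 210
  mile 16 (Lakeside, w=80) → cum 290
  mile 17 (Riverbend, w=60) → cum 350  ≥ 300 → median here
  mile 19 (Hillcrest, w=80) → cum 430
  mile 26 (Southcross, w=100) → cum 530
  mile 30 (Midtown, w=70) → cum 600
Optimal location: mile 17.

x = 17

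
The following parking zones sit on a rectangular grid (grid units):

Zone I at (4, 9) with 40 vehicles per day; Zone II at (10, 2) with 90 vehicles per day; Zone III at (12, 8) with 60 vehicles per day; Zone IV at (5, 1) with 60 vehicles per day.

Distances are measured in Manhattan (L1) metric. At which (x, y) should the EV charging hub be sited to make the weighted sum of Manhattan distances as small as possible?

(10, 2)

Manhattan distance separates: Σwᵢ(|x−xᵢ|+|y−yᵢ|) = Σwᵢ|x−xᵢ| + Σwᵢ|y−yᵢ|, so x and y are optimised independently as 1-D weighted medians.
Total weight W = 250; half = 125.
x-coordinate, sorted with cumulative weight:
  x=4 (Zone I, w=40) cum 40
  x=5 (Zone IV, w=60) cum 100
  x=10 (Zone II, w=90) cum 190  ← median
  x=12 (Zone III, w=60) cum 250
⇒ x* = 10
y-coordinate, sorted with cumulative weight:
  y=1 (Zone IV, w=60) cum 60
  y=2 (Zone II, w=90) cum 150  ← median
  y=8 (Zone III, w=60) cum 210
  y=9 (Zone I, w=40) cum 250
⇒ y* = 2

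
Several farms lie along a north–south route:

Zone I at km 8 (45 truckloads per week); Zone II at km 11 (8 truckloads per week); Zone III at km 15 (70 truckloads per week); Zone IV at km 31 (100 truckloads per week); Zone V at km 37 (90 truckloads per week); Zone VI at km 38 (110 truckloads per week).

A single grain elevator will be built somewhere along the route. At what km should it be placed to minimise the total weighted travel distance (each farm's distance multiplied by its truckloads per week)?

x = 31

For a sum of weighted absolute distances on a line, the optimum is the weighted median (not the mean). Total weight W = 423; half-weight = 211.5.
Sort by position and accumulate weight:
  km 8 (Zone I, w=45) → cum 45
  km 11 (Zone II, w=8) → cum 53
  km 15 (Zone III, w=70) → cum 123
  km 31 (Zone IV, w=100) → cum 223  ≥ 211.5 → median here
  km 37 (Zone V, w=90) → cum 313
  km 38 (Zone VI, w=110) → cum 423
Optimal location: km 31.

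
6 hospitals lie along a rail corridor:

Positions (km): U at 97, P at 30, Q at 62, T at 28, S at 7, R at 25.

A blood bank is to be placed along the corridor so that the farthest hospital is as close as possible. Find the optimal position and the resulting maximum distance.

The 1-center on a line is the midpoint of the two extreme points: leftmost at 7, rightmost at 97.
Optimal location = (7 + 97)/2 = 52; maximum distance = (97 − 7)/2 = 45.

location 52, max distance 45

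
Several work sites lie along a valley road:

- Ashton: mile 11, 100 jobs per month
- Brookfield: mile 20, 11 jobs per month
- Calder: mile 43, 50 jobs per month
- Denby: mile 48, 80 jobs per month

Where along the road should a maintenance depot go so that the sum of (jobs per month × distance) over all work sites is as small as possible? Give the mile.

For a sum of weighted absolute distances on a line, the optimum is the weighted median (not the mean). Total weight W = 241; half-weight = 120.5.
Sort by position and accumulate weight:
  mile 11 (Ashton, w=100) → cum 100
  mile 20 (Brookfield, w=11) → cum 111
  mile 43 (Calder, w=50) → cum 161  ≥ 120.5 → median here
  mile 48 (Denby, w=80) → cum 241
Optimal location: mile 43.

x = 43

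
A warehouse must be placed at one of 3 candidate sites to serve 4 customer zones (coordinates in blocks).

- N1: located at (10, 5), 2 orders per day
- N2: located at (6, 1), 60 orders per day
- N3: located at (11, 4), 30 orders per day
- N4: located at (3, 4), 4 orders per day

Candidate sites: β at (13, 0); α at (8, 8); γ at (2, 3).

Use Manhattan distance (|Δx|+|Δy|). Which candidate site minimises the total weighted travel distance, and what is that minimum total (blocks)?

γ, total 688 blocks

Total weighted distance at each candidate:
  β (13, 0): total = 732
  α (8, 8): total = 796
  γ (2, 3): total = 688
Minimum is at γ with total 688 blocks.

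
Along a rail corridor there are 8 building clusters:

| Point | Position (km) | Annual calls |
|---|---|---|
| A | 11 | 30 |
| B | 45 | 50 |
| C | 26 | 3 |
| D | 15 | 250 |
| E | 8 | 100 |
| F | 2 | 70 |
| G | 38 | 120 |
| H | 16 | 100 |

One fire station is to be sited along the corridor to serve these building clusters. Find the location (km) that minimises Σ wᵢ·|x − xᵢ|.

x = 15

For a sum of weighted absolute distances on a line, the optimum is the weighted median (not the mean). Total weight W = 723; half-weight = 361.5.
Sort by position and accumulate weight:
  km 2 (F, w=70) → cum 70
  km 8 (E, w=100) → cum 170
  km 11 (A, w=30) → cum 200
  km 15 (D, w=250) → cum 450  ≥ 361.5 → median here
  km 16 (H, w=100) → cum 550
  km 26 (C, w=3) → cum 553
  km 38 (G, w=120) → cum 673
  km 45 (B, w=50) → cum 723
Optimal location: km 15.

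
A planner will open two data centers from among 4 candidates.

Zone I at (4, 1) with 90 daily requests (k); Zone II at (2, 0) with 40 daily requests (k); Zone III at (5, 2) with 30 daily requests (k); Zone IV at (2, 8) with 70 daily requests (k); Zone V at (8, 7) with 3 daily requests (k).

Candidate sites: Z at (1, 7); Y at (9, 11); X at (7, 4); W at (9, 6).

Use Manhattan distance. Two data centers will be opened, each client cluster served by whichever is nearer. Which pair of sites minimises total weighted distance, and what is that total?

{Z, X}, total 1132

Evaluate every pair (each demand assigned to the nearer of the two):
  {Z, X}: total = 1132
  {Z, W}: total = 1516
  {Z, Y}: total = 1555
  {X, W}: total = 1656
  {Y, X}: total = 1662
  {Y, W}: total = 2296
Best pair: {Z, X} with total 1132.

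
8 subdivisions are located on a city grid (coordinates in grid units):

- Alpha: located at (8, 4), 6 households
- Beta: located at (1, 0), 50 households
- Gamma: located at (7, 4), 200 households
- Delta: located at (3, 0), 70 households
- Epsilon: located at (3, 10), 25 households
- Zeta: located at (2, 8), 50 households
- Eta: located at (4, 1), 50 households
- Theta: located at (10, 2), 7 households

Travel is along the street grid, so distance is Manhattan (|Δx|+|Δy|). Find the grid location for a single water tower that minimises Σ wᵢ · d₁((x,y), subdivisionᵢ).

(4, 4)

Manhattan distance separates: Σwᵢ(|x−xᵢ|+|y−yᵢ|) = Σwᵢ|x−xᵢ| + Σwᵢ|y−yᵢ|, so x and y are optimised independently as 1-D weighted medians.
Total weight W = 458; half = 229.
x-coordinate, sorted with cumulative weight:
  x=1 (Beta, w=50) cum 50
  x=2 (Zeta, w=50) cum 100
  x=3 (Delta, w=70) cum 170
  x=3 (Epsilon, w=25) cum 195
  x=4 (Eta, w=50) cum 245  ← median
  x=7 (Gamma, w=200) cum 445
  x=8 (Alpha, w=6) cum 451
  x=10 (Theta, w=7) cum 458
⇒ x* = 4
y-coordinate, sorted with cumulative weight:
  y=0 (Beta, w=50) cum 50
  y=0 (Delta, w=70) cum 120
  y=1 (Eta, w=50) cum 170
  y=2 (Theta, w=7) cum 177
  y=4 (Alpha, w=6) cum 183
  y=4 (Gamma, w=200) cum 383  ← median
  y=8 (Zeta, w=50) cum 433
  y=10 (Epsilon, w=25) cum 458
⇒ y* = 4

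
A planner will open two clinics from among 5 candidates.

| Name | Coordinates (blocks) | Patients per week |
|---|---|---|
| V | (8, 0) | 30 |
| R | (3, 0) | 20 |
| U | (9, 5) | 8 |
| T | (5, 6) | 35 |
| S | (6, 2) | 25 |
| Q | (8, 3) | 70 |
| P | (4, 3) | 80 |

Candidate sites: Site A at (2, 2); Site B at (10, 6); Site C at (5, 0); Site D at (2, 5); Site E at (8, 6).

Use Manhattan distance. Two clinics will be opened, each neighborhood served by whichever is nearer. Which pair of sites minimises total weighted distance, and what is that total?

Evaluate every pair (each demand assigned to the nearer of the two):
  {Site C, Site E}: total = 856
  {Site A, Site E}: total = 911
  {Site B, Site C}: total = 1066
  {Site D, Site E}: total = 1101
  {Site C, Site D}: total = 1141
  {Site A, Site C}: total = 1147
  {Site A, Site B}: total = 1181
  {Site A, Site D}: total = 1326
  {Site B, Site D}: total = 1361
  {Site B, Site E}: total = 1441
Best pair: {Site C, Site E} with total 856.

{Site C, Site E}, total 856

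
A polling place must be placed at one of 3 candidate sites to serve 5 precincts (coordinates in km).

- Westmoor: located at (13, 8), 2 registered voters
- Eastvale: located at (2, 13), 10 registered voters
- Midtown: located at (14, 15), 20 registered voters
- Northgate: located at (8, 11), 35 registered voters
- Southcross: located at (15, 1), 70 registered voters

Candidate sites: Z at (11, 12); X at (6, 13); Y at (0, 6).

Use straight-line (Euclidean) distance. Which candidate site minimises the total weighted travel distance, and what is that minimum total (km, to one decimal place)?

Z, total 1114.4 km

Total weighted distance at each candidate:
  Z (11, 12): total = 1114.4
  X (6, 13): total = 1371.1
  Y (0, 6): total = 1869.0
Minimum is at Z with total 1114.4 km.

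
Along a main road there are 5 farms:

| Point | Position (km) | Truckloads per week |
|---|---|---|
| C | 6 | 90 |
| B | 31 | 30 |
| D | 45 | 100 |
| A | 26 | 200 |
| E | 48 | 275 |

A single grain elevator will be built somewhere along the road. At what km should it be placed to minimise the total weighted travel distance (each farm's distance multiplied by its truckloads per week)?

For a sum of weighted absolute distances on a line, the optimum is the weighted median (not the mean). Total weight W = 695; half-weight = 347.5.
Sort by position and accumulate weight:
  km 6 (C, w=90) → cum 90
  km 26 (A, w=200) → cum 290
  km 31 (B, w=30) → cum 320
  km 45 (D, w=100) → cum 420  ≥ 347.5 → median here
  km 48 (E, w=275) → cum 695
Optimal location: km 45.

x = 45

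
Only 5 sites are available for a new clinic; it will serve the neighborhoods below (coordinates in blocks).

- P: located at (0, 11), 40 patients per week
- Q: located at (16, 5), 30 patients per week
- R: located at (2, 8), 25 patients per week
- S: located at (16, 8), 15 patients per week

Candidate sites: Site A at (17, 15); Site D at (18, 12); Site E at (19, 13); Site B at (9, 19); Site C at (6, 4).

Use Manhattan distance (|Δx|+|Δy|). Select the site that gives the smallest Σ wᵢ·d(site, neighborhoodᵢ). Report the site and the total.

Site C, total 1260 blocks

Total weighted distance at each candidate:
  Site A (17, 15): total = 1840
  Site D (18, 12): total = 1620
  Site E (19, 13): total = 1840
  Site B (9, 19): total = 2030
  Site C (6, 4): total = 1260
Minimum is at Site C with total 1260 blocks.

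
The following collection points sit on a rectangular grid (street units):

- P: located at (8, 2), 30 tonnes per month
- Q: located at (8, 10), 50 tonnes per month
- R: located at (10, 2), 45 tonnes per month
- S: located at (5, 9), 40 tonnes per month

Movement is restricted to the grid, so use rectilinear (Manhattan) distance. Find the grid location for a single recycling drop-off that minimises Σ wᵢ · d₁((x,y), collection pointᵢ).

Manhattan distance separates: Σwᵢ(|x−xᵢ|+|y−yᵢ|) = Σwᵢ|x−xᵢ| + Σwᵢ|y−yᵢ|, so x and y are optimised independently as 1-D weighted medians.
Total weight W = 165; half = 82.5.
x-coordinate, sorted with cumulative weight:
  x=5 (S, w=40) cum 40
  x=8 (P, w=30) cum 70
  x=8 (Q, w=50) cum 120  ← median
  x=10 (R, w=45) cum 165
⇒ x* = 8
y-coordinate, sorted with cumulative weight:
  y=2 (P, w=30) cum 30
  y=2 (R, w=45) cum 75
  y=9 (S, w=40) cum 115  ← median
  y=10 (Q, w=50) cum 165
⇒ y* = 9

(8, 9)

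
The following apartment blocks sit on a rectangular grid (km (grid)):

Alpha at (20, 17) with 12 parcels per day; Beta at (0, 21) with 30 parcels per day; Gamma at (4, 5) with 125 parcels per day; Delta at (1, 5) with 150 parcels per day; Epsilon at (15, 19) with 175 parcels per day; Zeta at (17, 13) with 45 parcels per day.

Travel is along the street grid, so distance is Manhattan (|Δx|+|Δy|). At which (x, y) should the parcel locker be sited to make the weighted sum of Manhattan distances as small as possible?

(4, 5)

Manhattan distance separates: Σwᵢ(|x−xᵢ|+|y−yᵢ|) = Σwᵢ|x−xᵢ| + Σwᵢ|y−yᵢ|, so x and y are optimised independently as 1-D weighted medians.
Total weight W = 537; half = 268.5.
x-coordinate, sorted with cumulative weight:
  x=0 (Beta, w=30) cum 30
  x=1 (Delta, w=150) cum 180
  x=4 (Gamma, w=125) cum 305  ← median
  x=15 (Epsilon, w=175) cum 480
  x=17 (Zeta, w=45) cum 525
  x=20 (Alpha, w=12) cum 537
⇒ x* = 4
y-coordinate, sorted with cumulative weight:
  y=5 (Gamma, w=125) cum 125
  y=5 (Delta, w=150) cum 275  ← median
  y=13 (Zeta, w=45) cum 320
  y=17 (Alpha, w=12) cum 332
  y=19 (Epsilon, w=175) cum 507
  y=21 (Beta, w=30) cum 537
⇒ y* = 5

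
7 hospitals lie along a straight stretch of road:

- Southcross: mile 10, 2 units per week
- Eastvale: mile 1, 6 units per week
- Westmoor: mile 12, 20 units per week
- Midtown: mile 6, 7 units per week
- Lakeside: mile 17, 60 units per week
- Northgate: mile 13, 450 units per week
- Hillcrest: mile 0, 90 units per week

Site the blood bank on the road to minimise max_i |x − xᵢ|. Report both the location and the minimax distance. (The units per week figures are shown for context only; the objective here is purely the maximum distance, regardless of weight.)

The 1-center on a line is the midpoint of the two extreme points: leftmost at 0, rightmost at 17.
Optimal location = (0 + 17)/2 = 8.5; maximum distance = (17 − 0)/2 = 8.5.

location 8.5, max distance 8.5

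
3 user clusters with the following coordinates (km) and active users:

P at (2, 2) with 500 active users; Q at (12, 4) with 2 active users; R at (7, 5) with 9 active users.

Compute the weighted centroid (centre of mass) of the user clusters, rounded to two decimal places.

The minimiser of Σwᵢ‖p−pᵢ‖² is the weighted centroid p* = (Σwᵢpᵢ)/(Σwᵢ).
Σwᵢ = 511.
Σwᵢxᵢ = 500·2 + 2·12 + 9·7 = 1087.
Σwᵢyᵢ = 500·2 + 2·4 + 9·5 = 1053.
x* = 1087/511 = 2.13, y* = 1053/511 = 2.06.

(2.13, 2.06)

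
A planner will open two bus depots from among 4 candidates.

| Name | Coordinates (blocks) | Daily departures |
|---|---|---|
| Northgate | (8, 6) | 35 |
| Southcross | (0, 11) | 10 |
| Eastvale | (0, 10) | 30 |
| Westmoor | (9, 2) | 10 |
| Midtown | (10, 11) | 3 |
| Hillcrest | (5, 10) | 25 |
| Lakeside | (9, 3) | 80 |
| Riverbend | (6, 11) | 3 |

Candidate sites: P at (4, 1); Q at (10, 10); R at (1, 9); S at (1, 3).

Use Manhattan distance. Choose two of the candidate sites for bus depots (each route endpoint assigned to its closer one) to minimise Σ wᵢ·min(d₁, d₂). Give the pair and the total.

{Q, R}, total 1173

Evaluate every pair (each demand assigned to the nearer of the two):
  {Q, R}: total = 1173
  {P, R}: total = 1204
  {R, S}: total = 1349
  {P, Q}: total = 1383
  {Q, S}: total = 1413
  {P, S}: total = 1599
Best pair: {Q, R} with total 1173.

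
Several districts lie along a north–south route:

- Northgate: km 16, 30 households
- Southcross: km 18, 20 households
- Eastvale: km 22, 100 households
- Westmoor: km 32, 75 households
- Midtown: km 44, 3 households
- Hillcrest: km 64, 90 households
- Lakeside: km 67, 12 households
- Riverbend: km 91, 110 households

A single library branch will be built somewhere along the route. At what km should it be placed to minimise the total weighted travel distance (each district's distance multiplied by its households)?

For a sum of weighted absolute distances on a line, the optimum is the weighted median (not the mean). Total weight W = 440; half-weight = 220.
Sort by position and accumulate weight:
  km 16 (Northgate, w=30) → cum 30
  km 18 (Southcross, w=20) → cum 50
  km 22 (Eastvale, w=100) → cum 150
  km 32 (Westmoor, w=75) → cum 225  ≥ 220 → median here
  km 44 (Midtown, w=3) → cum 228
  km 64 (Hillcrest, w=90) → cum 318
  km 67 (Lakeside, w=12) → cum 330
  km 91 (Riverbend, w=110) → cum 440
Optimal location: km 32.

x = 32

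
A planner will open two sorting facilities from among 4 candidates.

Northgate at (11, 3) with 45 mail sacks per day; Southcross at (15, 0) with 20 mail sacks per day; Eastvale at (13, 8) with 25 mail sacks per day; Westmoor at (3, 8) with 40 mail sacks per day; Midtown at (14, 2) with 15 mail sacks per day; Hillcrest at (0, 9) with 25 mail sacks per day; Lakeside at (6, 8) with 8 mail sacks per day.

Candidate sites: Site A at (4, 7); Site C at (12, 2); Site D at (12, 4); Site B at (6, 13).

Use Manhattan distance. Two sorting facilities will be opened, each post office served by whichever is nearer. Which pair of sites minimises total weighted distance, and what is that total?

Evaluate every pair (each demand assigned to the nearer of the two):
  {Site A, Site C}: total = 649
  {Site A, Site D}: total = 669
  {Site C, Site B}: total = 1005
  {Site D, Site B}: total = 1025
  {Site C, Site D}: total = 1370
  {Site A, Site B}: total = 1584
Best pair: {Site A, Site C} with total 649.

{Site A, Site C}, total 649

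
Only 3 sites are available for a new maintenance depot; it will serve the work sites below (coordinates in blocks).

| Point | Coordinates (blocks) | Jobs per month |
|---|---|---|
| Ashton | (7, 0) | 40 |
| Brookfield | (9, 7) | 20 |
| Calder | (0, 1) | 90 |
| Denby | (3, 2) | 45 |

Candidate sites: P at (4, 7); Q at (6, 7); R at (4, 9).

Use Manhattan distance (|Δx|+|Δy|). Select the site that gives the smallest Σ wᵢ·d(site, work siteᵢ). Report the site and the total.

P, total 1670 blocks

Total weighted distance at each candidate:
  P (4, 7): total = 1670
  Q (6, 7): total = 1820
  R (4, 9): total = 2060
Minimum is at P with total 1670 blocks.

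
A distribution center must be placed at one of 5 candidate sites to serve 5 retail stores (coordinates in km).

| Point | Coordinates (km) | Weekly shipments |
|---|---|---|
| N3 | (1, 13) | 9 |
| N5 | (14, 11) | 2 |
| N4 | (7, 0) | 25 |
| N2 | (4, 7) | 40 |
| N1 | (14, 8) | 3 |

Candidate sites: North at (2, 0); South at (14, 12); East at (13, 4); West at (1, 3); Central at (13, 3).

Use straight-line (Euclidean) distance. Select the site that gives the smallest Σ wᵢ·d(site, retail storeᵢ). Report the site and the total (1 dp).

West, total 530.0 km

Total weighted distance at each candidate:
  North (2, 0): total = 609.4
  South (14, 12): total = 925.9
  East (13, 4): total = 721.3
  West (1, 3): total = 530.0
  Central (13, 3): total = 733.7
Minimum is at West with total 530.0 km.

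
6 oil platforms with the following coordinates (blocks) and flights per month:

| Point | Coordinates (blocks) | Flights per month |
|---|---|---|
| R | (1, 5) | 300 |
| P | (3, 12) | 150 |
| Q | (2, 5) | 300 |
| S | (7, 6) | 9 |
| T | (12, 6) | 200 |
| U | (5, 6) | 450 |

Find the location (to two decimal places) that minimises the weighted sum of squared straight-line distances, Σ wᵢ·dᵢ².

(4.30, 6.21)

The minimiser of Σwᵢ‖p−pᵢ‖² is the weighted centroid p* = (Σwᵢpᵢ)/(Σwᵢ).
Σwᵢ = 1409.
Σwᵢxᵢ = 300·1 + 150·3 + 300·2 + 9·7 + 200·12 + 450·5 = 6063.
Σwᵢyᵢ = 300·5 + 150·12 + 300·5 + 9·6 + 200·6 + 450·6 = 8754.
x* = 6063/1409 = 4.30, y* = 8754/1409 = 6.21.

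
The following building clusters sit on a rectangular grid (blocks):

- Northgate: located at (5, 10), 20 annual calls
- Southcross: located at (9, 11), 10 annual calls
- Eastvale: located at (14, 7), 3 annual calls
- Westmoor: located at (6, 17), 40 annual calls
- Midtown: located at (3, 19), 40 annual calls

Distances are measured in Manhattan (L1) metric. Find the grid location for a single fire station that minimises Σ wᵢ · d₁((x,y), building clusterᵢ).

Manhattan distance separates: Σwᵢ(|x−xᵢ|+|y−yᵢ|) = Σwᵢ|x−xᵢ| + Σwᵢ|y−yᵢ|, so x and y are optimised independently as 1-D weighted medians.
Total weight W = 113; half = 56.5.
x-coordinate, sorted with cumulative weight:
  x=3 (Midtown, w=40) cum 40
  x=5 (Northgate, w=20) cum 60  ← median
  x=6 (Westmoor, w=40) cum 100
  x=9 (Southcross, w=10) cum 110
  x=14 (Eastvale, w=3) cum 113
⇒ x* = 5
y-coordinate, sorted with cumulative weight:
  y=7 (Eastvale, w=3) cum 3
  y=10 (Northgate, w=20) cum 23
  y=11 (Southcross, w=10) cum 33
  y=17 (Westmoor, w=40) cum 73  ← median
  y=19 (Midtown, w=40) cum 113
⇒ y* = 17

(5, 17)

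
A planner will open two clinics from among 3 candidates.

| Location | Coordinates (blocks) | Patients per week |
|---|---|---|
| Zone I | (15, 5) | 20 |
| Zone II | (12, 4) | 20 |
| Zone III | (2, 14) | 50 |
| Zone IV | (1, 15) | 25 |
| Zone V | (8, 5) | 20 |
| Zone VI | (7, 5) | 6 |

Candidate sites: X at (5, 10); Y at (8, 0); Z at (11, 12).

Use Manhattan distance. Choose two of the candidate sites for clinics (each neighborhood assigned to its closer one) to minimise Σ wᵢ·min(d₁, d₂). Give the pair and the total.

Evaluate every pair (each demand assigned to the nearer of the two):
  {X, Y}: total = 1111
  {X, Z}: total = 1177
  {Y, Z}: total = 1391
Best pair: {X, Y} with total 1111.

{X, Y}, total 1111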